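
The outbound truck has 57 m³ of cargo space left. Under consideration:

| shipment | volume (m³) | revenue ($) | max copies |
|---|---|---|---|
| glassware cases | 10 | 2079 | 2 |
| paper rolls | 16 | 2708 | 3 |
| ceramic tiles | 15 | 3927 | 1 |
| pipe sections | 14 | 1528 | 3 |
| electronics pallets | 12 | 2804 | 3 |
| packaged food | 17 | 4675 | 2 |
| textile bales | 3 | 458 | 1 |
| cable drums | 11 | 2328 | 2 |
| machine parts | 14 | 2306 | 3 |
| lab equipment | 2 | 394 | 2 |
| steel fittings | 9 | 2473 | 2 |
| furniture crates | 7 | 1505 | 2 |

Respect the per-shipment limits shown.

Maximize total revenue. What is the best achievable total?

15148

The ratio heuristic lands on 2×packaged food + 2×lab equipment + 2×steel fittings (15084) but leaves 1 m³ idle.
The 2 m³ tied up in lab equipment is better spent on textile bales — total rises to 15148 (57 m³).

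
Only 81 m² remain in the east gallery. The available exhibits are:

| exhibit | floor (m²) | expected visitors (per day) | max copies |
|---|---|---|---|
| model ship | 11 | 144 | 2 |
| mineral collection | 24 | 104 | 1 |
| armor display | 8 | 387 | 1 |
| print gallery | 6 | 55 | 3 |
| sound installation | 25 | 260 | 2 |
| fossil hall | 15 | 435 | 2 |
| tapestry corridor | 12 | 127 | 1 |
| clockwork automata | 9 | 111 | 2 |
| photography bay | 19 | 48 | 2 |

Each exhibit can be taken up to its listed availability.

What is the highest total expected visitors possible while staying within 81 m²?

1783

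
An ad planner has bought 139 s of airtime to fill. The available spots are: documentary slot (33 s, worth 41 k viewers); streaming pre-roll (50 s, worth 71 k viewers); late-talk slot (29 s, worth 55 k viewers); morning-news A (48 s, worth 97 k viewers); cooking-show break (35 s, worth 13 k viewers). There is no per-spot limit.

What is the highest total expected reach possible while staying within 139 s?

262

By expected reach per s: morning-news A 2.02, late-talk slot 1.90, streaming pre-roll 1.42, documentary slot 1.24 lead.
Taking the top-ratio spots first gives late-talk slot + 2×morning-news A for 249 (125 s).
Replace morning-news A with 2×late-talk slot: the trade gains 13 net, giving 262 at 135 s.
Nothing else within 139 s beats 262.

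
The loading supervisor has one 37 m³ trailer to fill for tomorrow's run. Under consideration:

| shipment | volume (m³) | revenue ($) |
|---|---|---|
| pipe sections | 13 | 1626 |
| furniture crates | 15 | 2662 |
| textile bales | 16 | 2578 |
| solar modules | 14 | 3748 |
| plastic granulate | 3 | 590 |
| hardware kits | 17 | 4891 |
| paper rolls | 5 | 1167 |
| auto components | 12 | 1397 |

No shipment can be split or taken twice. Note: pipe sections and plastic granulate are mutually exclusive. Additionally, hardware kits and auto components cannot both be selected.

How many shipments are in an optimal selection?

The maximum revenue within 37 m³ is 9806.
One optimal bundle: solar modules + hardware kits + paper rolls (36 m³).
Any selection reaching 9806 contains exactly 3 shipments.

3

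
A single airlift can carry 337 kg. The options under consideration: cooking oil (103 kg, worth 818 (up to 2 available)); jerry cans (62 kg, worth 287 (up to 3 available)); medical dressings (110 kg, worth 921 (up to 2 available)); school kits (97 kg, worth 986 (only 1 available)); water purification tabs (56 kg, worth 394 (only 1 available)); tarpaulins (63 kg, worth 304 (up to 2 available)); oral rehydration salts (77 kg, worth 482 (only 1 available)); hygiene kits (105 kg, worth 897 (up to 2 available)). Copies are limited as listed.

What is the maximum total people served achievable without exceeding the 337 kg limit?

Ranking by ratio (people served/kg): school kits 10.16, hygiene kits 8.54, medical dressings 8.37.
A density-first pass picks school kits + 2×hygiene kits — 2780 at 307 kg.
Dropping 2×hygiene kits frees 210 kg; slotting in 2×medical dressings (220 kg) lifts the total to 2828 at 317 kg.
Nothing else within 337 kg beats 2828.

2828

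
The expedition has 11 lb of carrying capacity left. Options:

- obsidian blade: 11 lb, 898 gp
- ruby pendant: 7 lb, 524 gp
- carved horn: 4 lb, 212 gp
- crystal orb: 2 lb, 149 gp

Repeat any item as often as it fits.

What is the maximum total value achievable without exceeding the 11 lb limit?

Ranking by ratio (value/lb): obsidian blade 81.64, ruby pendant 74.86, crystal orb 74.50, carved horn 53.00.
The ratio ordering already packs tightly: obsidian blade, 11 lb, 898.
No other feasible combination exceeds 898.

898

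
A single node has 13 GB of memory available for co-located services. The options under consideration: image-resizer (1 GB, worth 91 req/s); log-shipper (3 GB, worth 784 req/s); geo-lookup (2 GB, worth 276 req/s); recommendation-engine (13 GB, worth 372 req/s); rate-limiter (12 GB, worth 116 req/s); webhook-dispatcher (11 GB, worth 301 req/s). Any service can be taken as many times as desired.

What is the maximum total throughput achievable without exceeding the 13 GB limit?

By throughput per GB: log-shipper 261.33, geo-lookup 138.00, image-resizer 91.00, recommendation-engine 28.62 lead.
The ratio ordering already packs tightly: image-resizer + 4×log-shipper, 13 GB, 3227.
That's the maximum — no swap from here does better than 3227.

3227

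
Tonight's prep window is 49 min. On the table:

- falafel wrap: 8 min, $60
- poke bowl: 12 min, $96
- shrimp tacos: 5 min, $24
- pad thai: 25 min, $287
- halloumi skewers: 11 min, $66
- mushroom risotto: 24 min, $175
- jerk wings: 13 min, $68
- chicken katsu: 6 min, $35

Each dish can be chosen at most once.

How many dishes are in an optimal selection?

2

The maximum profit within 49 min is 462.
pad thai + mushroom risotto hits 462 at 49 min.
All optima have 2 dishes.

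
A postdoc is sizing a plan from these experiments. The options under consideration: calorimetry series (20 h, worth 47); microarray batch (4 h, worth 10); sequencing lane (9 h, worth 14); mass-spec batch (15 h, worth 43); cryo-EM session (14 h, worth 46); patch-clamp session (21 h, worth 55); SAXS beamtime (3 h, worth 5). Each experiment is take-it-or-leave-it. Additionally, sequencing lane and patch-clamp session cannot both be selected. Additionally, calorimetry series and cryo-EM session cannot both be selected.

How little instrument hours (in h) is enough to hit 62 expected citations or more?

25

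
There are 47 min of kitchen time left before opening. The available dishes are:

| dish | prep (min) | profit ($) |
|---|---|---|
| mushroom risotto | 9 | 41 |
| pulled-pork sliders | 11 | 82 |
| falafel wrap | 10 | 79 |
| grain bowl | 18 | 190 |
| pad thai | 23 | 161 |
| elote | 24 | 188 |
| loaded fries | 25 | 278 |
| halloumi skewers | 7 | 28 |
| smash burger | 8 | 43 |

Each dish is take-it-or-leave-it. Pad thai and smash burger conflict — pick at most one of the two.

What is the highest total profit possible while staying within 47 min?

Ranking by ratio (profit/min): loaded fries 11.12, grain bowl 10.56, falafel wrap 7.90, elote 7.83.
Best packing: grain bowl + loaded fries — 43 min, 468 total.
Next best is pulled-pork sliders + falafel wrap + loaded fries at 439 (46 min) — short by 29.

468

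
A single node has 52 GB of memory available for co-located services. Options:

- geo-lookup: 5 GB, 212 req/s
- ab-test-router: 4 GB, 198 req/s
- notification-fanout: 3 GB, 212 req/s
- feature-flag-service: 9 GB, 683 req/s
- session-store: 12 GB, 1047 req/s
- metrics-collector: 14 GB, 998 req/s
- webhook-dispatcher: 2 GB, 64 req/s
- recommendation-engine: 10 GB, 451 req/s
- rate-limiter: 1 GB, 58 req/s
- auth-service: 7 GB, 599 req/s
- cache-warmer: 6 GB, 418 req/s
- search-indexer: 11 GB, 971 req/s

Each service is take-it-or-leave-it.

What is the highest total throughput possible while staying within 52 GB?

Ranking by ratio (throughput/GB): search-indexer 88.27, session-store 87.25, auth-service 85.57.
A density-first pass picks notification-fanout + feature-flag-service + session-store + webhook-dispatcher + rate-limiter + auth-service + cache-warmer + search-indexer — 4052 at 51 GB.
Replace webhook-dispatcher and rate-limiter with ab-test-router: the trade gains 76 net, giving 4128 at 52 GB.
No other feasible combination exceeds 4128.

4128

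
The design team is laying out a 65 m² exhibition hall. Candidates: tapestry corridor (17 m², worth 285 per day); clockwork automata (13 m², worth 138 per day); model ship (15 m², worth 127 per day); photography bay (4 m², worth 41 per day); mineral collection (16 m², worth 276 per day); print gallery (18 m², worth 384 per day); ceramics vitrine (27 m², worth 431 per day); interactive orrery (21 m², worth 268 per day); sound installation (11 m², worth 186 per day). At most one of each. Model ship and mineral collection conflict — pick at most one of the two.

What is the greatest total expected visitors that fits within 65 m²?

1132

Density check — print gallery 21.33, mineral collection 17.25, sound installation 16.91 are the best per m².
Greedy by ratio would take tapestry corridor + mineral collection + print gallery + sound installation: 62 m² used, total 1131.
Dropping tapestry corridor and sound installation frees 28 m²; slotting in photography bay + ceramics vitrine (31 m²) lifts the total to 1132 at 65 m².
An exhaustive check of the 512 subsets confirms 1132.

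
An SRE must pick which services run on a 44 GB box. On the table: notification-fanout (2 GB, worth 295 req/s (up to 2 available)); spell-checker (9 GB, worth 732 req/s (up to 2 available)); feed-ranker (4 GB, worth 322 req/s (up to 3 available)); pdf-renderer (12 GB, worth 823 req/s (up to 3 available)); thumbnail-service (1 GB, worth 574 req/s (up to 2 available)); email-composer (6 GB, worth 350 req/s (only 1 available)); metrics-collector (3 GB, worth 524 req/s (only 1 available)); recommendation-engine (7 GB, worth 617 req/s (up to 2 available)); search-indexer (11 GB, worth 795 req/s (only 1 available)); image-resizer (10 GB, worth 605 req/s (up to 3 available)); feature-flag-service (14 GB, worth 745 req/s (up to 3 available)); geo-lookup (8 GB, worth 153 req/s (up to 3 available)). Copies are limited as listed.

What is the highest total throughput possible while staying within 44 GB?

5194

A density-first pass picks 2×notification-fanout + 2×spell-checker + 2×thumbnail-service + metrics-collector + 2×recommendation-engine — 4960 at 41 GB.
Dropping spell-checker frees 9 GB; slotting in 3×feed-ranker (12 GB) lifts the total to 5194 at 44 GB.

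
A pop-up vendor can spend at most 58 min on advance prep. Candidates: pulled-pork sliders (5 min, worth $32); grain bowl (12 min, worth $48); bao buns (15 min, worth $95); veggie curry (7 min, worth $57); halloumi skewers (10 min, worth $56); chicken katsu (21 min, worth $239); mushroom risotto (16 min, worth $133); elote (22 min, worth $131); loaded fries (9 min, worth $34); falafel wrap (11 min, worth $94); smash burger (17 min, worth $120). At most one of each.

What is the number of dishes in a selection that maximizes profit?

4

Best achievable profit is 523.
For example veggie curry + chicken katsu + mushroom risotto + falafel wrap achieves it, using 55 min.
All optima have 4 dishes.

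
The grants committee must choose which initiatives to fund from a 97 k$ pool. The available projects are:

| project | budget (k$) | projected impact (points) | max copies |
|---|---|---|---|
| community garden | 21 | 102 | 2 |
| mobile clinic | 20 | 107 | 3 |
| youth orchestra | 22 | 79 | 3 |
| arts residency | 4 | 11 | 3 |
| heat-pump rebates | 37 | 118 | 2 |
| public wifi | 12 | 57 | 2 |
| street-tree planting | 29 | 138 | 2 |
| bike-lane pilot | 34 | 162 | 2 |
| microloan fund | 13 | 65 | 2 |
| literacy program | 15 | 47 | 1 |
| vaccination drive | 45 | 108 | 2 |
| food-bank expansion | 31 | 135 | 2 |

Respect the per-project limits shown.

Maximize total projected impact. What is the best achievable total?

500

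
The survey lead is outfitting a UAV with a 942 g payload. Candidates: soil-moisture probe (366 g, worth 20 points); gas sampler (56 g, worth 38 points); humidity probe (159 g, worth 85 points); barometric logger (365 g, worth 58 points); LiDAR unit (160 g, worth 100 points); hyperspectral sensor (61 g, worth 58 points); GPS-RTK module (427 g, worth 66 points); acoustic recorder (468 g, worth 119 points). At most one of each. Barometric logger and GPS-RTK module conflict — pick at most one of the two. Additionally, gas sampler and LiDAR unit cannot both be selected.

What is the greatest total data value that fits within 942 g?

By data value per g: hyperspectral sensor 0.95, gas sampler 0.68, LiDAR unit 0.62 lead.
Humidity probe + LiDAR unit + hyperspectral sensor + acoustic recorder uses 848 of the 942 g and totals 362.
Every other selection either busts 942 g or breaks a pairing rule or fails to beat 362.

362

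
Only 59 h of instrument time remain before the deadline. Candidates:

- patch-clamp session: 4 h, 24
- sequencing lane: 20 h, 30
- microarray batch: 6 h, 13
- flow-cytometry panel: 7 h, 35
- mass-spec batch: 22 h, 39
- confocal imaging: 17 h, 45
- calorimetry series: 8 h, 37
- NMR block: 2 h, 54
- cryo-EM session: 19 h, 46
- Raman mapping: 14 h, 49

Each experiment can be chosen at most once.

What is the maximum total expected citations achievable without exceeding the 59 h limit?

257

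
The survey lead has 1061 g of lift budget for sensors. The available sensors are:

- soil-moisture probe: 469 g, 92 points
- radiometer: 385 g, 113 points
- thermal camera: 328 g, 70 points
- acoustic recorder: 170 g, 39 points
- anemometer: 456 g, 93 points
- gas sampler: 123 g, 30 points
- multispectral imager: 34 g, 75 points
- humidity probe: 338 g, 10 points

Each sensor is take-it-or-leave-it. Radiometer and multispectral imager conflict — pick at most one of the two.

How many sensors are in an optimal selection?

The maximum data value within 1061 g is 277.
For example thermal camera + acoustic recorder + anemometer + multispectral imager achieves it, using 988 g.
Every optimal selection uses 4 sensors.

4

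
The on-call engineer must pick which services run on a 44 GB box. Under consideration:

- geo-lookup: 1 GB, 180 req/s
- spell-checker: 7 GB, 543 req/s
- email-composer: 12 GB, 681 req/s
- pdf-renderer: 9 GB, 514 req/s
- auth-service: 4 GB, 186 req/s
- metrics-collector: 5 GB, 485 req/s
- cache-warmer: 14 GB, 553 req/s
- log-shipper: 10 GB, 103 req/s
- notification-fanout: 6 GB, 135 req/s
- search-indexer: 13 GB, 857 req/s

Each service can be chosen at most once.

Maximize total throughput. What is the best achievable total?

2932

Greedy by ratio would take geo-lookup + spell-checker + pdf-renderer + auth-service + metrics-collector + search-indexer: 39 GB used, total 2765.
Replace pdf-renderer with email-composer: the trade gains 167 net, giving 2932 at 42 GB.
The spare 2 GB is too small for any remaining service, and no exchange beats 2932.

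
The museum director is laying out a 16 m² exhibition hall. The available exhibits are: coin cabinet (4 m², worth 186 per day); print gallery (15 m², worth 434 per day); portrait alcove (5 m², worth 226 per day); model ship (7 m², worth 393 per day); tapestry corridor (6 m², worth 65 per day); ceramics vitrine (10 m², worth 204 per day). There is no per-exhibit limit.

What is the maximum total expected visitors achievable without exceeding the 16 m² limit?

A density-first pass picks 2×model ship — 786 at 14 m².
Dropping model ship frees 7 m²; slotting in coin cabinet + portrait alcove (9 m²) lifts the total to 805 at 16 m².
No other feasible combination exceeds 805.

805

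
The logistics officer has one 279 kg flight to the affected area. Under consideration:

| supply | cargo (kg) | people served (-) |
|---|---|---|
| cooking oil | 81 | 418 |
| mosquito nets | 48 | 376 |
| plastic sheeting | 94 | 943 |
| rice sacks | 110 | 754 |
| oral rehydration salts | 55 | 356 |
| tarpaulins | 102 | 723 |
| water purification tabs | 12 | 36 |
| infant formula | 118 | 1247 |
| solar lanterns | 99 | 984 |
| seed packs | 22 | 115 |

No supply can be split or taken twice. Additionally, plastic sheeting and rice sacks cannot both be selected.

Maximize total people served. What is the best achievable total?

Taking the top-ratio supplies first gives mosquito nets + plastic sheeting + water purification tabs + infant formula for 2602 (272 kg).
Replace plastic sheeting with solar lanterns: the trade gains 41 net, giving 2643 at 277 kg.
The closest alternative, mosquito nets + infant formula + solar lanterns, reaches only 2607.

2643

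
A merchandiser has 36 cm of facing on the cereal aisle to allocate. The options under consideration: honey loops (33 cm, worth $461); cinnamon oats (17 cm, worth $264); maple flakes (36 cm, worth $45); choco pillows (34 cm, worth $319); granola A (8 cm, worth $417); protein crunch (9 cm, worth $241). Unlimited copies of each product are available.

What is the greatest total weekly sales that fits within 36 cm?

Ranking by ratio (weekly sales/cm): granola A 52.12, protein crunch 26.78, cinnamon oats 15.53.
4×granola A uses 32 of the 36 cm and totals 1668.
The spare 4 cm is too small for any remaining product, and no exchange beats 1668.

1668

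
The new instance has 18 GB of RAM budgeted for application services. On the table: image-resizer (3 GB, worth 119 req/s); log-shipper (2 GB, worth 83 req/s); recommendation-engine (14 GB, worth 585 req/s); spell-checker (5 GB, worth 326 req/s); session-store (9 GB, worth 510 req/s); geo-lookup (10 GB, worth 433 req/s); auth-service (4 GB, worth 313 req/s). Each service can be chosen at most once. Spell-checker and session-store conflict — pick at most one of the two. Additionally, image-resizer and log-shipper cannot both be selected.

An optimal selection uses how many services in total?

Optimal total is 942.
One optimal bundle: image-resizer + session-store + auth-service (16 GB).
Any selection reaching 942 contains exactly 3 services.

3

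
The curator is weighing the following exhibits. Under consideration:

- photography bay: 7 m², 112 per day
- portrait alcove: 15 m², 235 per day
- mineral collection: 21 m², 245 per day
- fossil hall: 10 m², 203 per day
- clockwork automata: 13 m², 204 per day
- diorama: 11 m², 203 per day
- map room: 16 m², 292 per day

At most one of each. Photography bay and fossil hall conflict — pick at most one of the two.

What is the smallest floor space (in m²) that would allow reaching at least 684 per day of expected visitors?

37

Need the lightest bundle worth ≥ 684.
Taking fossil hall + diorama + map room gives 698 (≥ 684) for 37 m².
No combination under 37 m² hits 684.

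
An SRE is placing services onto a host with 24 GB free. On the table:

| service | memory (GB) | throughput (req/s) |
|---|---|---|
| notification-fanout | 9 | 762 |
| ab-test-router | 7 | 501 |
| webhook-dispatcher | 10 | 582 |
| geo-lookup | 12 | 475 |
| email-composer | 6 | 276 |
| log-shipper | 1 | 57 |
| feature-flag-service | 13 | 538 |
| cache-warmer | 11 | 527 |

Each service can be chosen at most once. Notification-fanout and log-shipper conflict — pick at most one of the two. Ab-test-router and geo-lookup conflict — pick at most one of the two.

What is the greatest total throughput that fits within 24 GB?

1539

Best packing: notification-fanout + ab-test-router + email-composer — 22 GB, 1539 total.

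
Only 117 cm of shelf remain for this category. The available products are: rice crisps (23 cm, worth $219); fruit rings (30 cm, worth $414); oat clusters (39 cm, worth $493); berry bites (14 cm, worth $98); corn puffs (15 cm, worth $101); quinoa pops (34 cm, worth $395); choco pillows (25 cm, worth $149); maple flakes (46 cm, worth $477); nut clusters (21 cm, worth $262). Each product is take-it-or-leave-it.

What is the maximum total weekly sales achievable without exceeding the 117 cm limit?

A density-first pass picks rice crisps + fruit rings + oat clusters + nut clusters — 1388 at 113 cm.
Replace rice crisps and nut clusters with berry bites + quinoa pops: the trade gains 12 net, giving 1400 at 117 cm.
Every other selection either busts 117 cm or fails to beat 1400.

1400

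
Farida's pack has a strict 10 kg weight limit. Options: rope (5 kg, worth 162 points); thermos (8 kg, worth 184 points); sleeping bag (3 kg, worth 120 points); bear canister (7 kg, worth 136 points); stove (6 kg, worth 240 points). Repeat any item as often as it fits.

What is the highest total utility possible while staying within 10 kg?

3×sleeping bag uses 9 of the 10 kg and totals 360.

360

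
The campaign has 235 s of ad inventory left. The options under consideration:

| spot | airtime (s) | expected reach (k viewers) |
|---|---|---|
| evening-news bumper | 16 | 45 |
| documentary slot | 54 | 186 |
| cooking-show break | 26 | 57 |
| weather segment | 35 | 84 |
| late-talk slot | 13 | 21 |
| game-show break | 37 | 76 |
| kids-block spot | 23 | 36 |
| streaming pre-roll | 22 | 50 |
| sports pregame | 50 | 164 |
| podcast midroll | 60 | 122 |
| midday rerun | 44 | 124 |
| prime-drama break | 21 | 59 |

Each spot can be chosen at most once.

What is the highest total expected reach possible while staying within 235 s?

685

Greedy by ratio would take evening-news bumper + documentary slot + weather segment + late-talk slot + sports pregame + midday rerun + prime-drama break: 233 s used, total 683.
The 48 s tied up in weather segment and late-talk slot is better spent on cooking-show break + streaming pre-roll — total rises to 685 (233 s).
The spare 2 s is too small for any remaining spot, and no exchange beats 685.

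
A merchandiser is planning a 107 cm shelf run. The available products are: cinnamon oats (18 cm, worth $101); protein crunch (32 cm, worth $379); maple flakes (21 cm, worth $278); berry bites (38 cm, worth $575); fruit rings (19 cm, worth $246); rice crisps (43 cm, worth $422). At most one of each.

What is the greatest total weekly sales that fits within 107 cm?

1301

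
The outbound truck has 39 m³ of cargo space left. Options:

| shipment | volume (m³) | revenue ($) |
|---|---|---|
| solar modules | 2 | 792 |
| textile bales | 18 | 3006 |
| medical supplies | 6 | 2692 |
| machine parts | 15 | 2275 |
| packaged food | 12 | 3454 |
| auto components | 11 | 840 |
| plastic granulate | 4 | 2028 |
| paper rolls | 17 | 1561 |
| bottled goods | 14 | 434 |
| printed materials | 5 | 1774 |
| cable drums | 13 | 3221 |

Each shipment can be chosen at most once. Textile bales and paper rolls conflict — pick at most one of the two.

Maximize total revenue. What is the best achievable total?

By revenue per m³: plastic granulate 507.00, medical supplies 448.67, solar modules 396.00, printed materials 354.80 lead.
Filling by ratio: solar modules + medical supplies + packaged food + plastic granulate + printed materials for 10740, with 10 m³ left unused.
The 5 m³ tied up in printed materials is better spent on cable drums — total rises to 12187 (37 m³).

12187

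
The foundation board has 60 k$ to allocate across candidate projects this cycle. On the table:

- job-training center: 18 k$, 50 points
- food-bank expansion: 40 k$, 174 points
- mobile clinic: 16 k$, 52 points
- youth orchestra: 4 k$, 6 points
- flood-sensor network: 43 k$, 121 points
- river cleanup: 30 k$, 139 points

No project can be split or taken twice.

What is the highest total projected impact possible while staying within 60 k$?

232

The ratio heuristic lands on mobile clinic + youth orchestra + river cleanup (197) but leaves 10 k$ idle.
The 30 k$ tied up in river cleanup is better spent on food-bank expansion — total rises to 232 (60 k$).
The closest alternative, food-bank expansion + mobile clinic, reaches only 226.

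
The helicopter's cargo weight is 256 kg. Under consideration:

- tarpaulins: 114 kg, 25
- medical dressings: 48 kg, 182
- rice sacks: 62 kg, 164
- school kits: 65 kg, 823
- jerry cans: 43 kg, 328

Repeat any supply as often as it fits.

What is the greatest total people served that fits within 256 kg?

Best packing: 3×school kits + jerry cans — 238 kg, 2797 total.

2797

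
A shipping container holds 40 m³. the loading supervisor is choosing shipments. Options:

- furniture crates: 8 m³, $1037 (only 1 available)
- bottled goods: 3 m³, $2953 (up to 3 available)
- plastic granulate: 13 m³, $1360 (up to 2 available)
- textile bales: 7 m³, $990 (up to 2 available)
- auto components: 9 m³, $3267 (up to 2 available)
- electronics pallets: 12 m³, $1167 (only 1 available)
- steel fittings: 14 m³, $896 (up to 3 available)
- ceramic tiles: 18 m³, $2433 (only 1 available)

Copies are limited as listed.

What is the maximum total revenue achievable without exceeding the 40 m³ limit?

16753

The ratio heuristic lands on 3×bottled goods + textile bales + 2×auto components (16383) but leaves 6 m³ idle.
Replace textile bales with plastic granulate: the trade gains 370 net, giving 16753 at 40 m³.
No other feasible combination exceeds 16753.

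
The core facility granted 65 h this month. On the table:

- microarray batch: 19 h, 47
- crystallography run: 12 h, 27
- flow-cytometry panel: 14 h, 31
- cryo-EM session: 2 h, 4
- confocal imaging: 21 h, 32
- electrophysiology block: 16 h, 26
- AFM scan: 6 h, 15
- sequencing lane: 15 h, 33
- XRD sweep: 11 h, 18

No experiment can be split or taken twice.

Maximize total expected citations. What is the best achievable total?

144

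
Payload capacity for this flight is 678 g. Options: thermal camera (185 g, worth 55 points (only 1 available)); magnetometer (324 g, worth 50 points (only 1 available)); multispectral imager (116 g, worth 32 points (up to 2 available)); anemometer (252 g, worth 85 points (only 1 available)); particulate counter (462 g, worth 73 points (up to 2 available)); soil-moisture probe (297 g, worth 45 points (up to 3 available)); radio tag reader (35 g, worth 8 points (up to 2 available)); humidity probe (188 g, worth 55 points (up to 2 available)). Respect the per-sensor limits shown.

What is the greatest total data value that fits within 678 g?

The ratio heuristic lands on thermal camera + anemometer + radio tag reader + humidity probe (203) but leaves 18 g idle.
Dropping thermal camera and radio tag reader frees 220 g; slotting in 2×multispectral imager (232 g) lifts the total to 204 at 672 g.
The spare 6 g is too small for any remaining sensor, and no exchange beats 204.

204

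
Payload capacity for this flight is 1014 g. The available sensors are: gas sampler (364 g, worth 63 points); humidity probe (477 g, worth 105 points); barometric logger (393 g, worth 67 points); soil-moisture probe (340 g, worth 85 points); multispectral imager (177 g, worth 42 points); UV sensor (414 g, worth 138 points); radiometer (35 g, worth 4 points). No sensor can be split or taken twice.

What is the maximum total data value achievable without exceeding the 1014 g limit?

Ranking by ratio (data value/g): UV sensor 0.33, soil-moisture probe 0.25, multispectral imager 0.24, humidity probe 0.22.
The ratio ordering already packs tightly: soil-moisture probe + multispectral imager + UV sensor + radiometer, 966 g, 269.

269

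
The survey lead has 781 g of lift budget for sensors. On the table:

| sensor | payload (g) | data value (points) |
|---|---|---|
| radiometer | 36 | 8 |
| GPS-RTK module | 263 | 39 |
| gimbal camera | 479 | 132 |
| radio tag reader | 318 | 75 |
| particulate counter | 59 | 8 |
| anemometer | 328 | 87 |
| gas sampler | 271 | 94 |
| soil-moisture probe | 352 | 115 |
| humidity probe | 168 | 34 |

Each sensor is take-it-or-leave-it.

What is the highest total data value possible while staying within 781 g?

The ratio heuristic lands on radiometer + particulate counter + gas sampler + soil-moisture probe (225) but leaves 63 g idle.
Replace radiometer and particulate counter and soil-moisture probe with gimbal camera: the trade gains 1 net, giving 226 at 750 g.
The closest alternative, radiometer + particulate counter + gas sampler + soil-moisture probe, reaches only 225.

226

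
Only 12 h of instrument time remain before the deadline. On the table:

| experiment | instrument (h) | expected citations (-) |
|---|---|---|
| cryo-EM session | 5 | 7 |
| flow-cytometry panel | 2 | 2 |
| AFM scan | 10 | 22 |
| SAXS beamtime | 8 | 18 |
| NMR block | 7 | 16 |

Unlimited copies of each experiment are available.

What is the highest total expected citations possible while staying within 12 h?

24

Greedy by ratio would take cryo-EM session + NMR block: 12 h used, total 23.
Replace cryo-EM session and NMR block with flow-cytometry panel + AFM scan: the trade gains 1 net, giving 24 at 12 h.
Every other selection either busts 12 h or fails to beat 24.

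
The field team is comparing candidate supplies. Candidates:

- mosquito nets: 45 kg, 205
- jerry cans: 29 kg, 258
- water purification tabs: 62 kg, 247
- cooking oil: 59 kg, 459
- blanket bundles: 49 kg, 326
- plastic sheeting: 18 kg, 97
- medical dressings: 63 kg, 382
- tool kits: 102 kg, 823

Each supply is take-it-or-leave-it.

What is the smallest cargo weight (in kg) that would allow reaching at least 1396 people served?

180

Look for the lowest-cargo combination reaching 1396.
jerry cans + blanket bundles + tool kits: 1407 people served at 180 kg.
Below 180 kg the best achievable stays under 1396.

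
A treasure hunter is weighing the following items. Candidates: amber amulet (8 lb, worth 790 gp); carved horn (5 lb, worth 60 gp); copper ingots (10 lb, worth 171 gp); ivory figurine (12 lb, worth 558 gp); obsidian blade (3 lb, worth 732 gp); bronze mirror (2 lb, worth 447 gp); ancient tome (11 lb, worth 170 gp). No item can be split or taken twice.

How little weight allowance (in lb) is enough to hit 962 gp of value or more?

Look for the lowest-weight combination reaching 962.
obsidian blade + bronze mirror: 1179 value at 5 lb.
Below 5 lb the best achievable stays under 962.

5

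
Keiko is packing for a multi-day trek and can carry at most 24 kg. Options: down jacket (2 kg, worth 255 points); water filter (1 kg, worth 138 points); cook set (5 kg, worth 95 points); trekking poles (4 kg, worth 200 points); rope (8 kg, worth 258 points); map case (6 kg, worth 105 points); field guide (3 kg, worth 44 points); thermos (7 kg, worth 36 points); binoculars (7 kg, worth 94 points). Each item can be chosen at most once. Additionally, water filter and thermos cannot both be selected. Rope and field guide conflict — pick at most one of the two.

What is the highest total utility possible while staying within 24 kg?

956

Taking down jacket + water filter + trekking poles + rope + map case: 21 kg used, 956 in utility.
Next best is down jacket + water filter + cook set + trekking poles + rope at 946 (20 kg) — short by 10.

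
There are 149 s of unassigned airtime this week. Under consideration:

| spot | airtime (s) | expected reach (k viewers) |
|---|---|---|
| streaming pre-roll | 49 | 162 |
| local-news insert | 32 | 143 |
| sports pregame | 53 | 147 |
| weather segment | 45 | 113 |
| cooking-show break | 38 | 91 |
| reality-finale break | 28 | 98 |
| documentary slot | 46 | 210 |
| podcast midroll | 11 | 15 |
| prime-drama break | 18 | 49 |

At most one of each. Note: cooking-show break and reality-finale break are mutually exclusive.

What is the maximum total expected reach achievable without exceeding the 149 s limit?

The ratio heuristic lands on local-news insert + reality-finale break + documentary slot + podcast midroll + prime-drama break (515) but leaves 14 s idle.
Dropping reality-finale break and podcast midroll frees 39 s; slotting in streaming pre-roll (49 s) lifts the total to 564 at 145 s.
Runner-up local-news insert + sports pregame + documentary slot + prime-drama break tops out at 549.

564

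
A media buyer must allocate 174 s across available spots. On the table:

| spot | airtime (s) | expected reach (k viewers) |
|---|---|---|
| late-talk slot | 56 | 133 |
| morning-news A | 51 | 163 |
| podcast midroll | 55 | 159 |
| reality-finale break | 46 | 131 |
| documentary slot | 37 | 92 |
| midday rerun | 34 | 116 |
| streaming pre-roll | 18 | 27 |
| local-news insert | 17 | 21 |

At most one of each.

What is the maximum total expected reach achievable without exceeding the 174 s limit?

502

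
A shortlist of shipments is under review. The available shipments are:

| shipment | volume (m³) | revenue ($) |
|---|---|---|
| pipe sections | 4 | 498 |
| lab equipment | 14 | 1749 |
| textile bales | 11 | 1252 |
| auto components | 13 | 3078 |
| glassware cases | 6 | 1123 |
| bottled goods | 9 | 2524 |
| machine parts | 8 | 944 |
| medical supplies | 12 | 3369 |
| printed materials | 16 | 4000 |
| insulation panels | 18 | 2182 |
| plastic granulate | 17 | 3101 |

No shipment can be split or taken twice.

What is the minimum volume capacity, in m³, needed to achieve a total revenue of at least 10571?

Minimise m³ subject to total revenue ≥ 10571.
glassware cases + bottled goods + medical supplies + printed materials reaches 11016 using 43 m³.
No combination under 43 m³ hits 10571.

43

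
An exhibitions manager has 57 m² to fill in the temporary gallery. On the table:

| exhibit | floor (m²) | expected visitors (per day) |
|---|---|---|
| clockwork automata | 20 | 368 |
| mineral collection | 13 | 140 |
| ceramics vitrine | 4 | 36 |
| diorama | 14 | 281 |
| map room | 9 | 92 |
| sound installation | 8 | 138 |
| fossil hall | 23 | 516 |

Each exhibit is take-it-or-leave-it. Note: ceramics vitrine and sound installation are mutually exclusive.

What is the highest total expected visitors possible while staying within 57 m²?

1165

Ranking by ratio (expected visitors/m²): fossil hall 22.43, diorama 20.07, clockwork automata 18.40.
The ratio ordering already packs tightly: clockwork automata + diorama + fossil hall, 57 m², 1165.
Nothing else feasible within 57 m² beats 1165.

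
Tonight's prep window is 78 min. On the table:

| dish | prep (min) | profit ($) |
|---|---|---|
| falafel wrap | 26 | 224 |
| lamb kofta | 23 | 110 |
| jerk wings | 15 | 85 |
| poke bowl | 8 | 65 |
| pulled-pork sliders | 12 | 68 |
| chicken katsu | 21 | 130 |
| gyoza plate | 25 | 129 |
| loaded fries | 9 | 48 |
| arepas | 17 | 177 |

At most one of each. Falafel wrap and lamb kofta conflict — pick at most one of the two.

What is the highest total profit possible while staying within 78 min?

Ranking by ratio (profit/min): arepas 10.41, falafel wrap 8.62, poke bowl 8.12, chicken katsu 6.19.
Filling by ratio: falafel wrap + poke bowl + chicken katsu + arepas for 596, with 6 min left unused.
Dropping chicken katsu frees 21 min; slotting in jerk wings + pulled-pork sliders (27 min) lifts the total to 619 at 78 min.
Runner-up falafel wrap + pulled-pork sliders + chicken katsu + arepas tops out at 599.

619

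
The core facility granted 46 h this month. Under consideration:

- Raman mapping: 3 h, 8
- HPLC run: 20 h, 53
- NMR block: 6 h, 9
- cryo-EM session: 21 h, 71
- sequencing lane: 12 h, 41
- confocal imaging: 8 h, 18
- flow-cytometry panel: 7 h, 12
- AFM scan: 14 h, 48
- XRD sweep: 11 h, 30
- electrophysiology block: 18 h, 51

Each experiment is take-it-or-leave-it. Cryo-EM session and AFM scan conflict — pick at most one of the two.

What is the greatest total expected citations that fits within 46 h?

142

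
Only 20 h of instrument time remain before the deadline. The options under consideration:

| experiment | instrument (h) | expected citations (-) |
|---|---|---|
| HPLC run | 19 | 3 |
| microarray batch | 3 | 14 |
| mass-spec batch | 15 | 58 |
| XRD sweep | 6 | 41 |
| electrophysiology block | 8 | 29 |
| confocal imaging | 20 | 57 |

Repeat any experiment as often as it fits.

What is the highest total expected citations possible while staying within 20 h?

123

3×XRD sweep uses 18 of the 20 h and totals 123.
That's the maximum — no swap from here does better than 123.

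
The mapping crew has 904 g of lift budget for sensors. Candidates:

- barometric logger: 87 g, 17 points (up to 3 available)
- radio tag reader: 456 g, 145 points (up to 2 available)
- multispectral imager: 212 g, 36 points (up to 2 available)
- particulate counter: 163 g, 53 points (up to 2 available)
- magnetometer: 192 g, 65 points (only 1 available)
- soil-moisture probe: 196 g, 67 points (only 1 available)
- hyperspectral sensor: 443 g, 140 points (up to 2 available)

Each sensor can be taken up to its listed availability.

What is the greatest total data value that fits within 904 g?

Density check — soil-moisture probe 0.34, magnetometer 0.34, particulate counter 0.33 are the best per g.
Greedy by ratio would take 2×barometric logger + 2×particulate counter + magnetometer + soil-moisture probe: 888 g used, total 272.
Using the slack differently, radio tag reader + hyperspectral sensor comes to 285 at 899 g.

285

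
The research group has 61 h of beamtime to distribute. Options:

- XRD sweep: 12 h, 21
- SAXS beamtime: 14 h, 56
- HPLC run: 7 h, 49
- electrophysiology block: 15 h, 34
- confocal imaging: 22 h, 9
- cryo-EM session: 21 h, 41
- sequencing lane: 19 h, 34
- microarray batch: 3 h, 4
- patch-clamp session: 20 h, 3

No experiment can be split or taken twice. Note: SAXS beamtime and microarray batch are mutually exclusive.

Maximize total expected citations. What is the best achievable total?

Taking SAXS beamtime + HPLC run + electrophysiology block + cryo-EM session: 57 h used, 180 in expected citations.

180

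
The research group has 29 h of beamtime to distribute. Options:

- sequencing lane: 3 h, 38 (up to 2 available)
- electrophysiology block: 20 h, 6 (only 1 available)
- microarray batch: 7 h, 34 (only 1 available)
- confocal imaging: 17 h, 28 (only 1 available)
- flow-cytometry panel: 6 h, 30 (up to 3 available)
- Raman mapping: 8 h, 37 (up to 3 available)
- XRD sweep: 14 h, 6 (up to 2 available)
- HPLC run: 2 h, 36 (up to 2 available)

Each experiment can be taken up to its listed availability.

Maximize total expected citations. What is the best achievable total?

Taking the top-ratio experiments first gives 2×sequencing lane + 3×flow-cytometry panel + 2×HPLC run for 238 (28 h).
Replace flow-cytometry panel with microarray batch: the trade gains 4 net, giving 242 at 29 h.
No other feasible combination exceeds 242.

242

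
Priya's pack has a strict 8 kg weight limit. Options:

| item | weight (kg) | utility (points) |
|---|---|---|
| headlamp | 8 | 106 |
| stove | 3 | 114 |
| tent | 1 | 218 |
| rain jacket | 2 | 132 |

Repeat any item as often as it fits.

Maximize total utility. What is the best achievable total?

1744

The ratio ordering already packs tightly: 8×tent, 8 kg, 1744.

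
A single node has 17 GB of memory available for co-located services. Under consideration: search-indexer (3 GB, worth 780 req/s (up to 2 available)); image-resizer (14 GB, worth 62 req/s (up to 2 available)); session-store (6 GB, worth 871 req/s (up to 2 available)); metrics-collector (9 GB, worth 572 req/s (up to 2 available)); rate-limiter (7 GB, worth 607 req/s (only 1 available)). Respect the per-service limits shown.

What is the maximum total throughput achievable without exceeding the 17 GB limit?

2522

Ranking by ratio (throughput/GB): search-indexer 260.00, session-store 145.17, rate-limiter 86.71, metrics-collector 63.56.
Greedy by ratio would take 2×search-indexer + session-store: 12 GB used, total 2431.
Replace search-indexer with session-store: the trade gains 91 net, giving 2522 at 15 GB.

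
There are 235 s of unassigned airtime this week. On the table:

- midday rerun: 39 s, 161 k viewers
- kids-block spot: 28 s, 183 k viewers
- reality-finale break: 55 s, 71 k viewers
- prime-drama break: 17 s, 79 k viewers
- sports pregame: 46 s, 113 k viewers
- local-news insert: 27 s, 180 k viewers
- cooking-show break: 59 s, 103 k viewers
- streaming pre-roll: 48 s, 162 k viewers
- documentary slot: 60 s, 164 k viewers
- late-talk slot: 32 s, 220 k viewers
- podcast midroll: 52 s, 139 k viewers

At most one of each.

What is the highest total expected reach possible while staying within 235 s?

1070

By expected reach per s: late-talk slot 6.88, local-news insert 6.67, kids-block spot 6.54 lead.
The ratio heuristic lands on midday rerun + kids-block spot + prime-drama break + local-news insert + streaming pre-roll + late-talk slot (985) but leaves 44 s idle.
Dropping prime-drama break frees 17 s; slotting in documentary slot (60 s) lifts the total to 1070 at 234 s.
Runner-up midday rerun + kids-block spot + local-news insert + streaming pre-roll + late-talk slot + podcast midroll tops out at 1045.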